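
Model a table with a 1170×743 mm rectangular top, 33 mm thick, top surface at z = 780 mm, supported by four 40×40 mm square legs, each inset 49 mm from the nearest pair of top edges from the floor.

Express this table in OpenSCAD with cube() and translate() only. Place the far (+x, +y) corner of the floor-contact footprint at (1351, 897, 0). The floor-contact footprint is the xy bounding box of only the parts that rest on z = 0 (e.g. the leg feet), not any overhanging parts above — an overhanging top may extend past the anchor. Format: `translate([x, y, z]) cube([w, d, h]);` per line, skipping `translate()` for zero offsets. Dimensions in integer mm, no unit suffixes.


translate([230, 203, 747]) cube([1170, 743, 33]);
translate([279, 252, 0]) cube([40, 40, 747]);
translate([1311, 252, 0]) cube([40, 40, 747]);
translate([279, 857, 0]) cube([40, 40, 747]);
translate([1311, 857, 0]) cube([40, 40, 747]);


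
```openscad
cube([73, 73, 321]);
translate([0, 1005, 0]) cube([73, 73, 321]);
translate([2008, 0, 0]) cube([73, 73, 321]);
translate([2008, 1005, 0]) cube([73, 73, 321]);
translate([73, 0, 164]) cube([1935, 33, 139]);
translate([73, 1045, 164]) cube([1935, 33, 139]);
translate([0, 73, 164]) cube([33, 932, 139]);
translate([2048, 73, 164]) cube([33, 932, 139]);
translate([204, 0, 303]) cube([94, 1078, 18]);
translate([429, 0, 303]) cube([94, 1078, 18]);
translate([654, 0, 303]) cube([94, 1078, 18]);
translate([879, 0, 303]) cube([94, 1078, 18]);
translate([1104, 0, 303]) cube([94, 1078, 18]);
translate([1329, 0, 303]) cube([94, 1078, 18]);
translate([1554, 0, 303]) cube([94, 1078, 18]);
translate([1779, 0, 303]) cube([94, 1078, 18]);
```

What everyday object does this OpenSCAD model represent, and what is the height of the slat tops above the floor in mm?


A bed frame. The slat-top height is 321 mm.

Four posts, four rails, and a row of slats — a bed frame. Slats sit on the rails at z = 164 + 139 = 303; with slat thickness 18, the top is 321 mm.


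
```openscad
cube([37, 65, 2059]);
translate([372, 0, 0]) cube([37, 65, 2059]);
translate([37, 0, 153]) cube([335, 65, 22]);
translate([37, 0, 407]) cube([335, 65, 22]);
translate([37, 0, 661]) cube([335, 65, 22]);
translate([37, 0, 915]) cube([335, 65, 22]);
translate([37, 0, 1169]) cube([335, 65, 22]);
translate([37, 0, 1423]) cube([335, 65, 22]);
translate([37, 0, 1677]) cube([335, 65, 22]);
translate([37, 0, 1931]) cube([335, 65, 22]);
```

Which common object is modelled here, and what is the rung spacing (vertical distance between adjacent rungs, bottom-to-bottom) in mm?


A ladder. The rung spacing is 254 mm.

Two tall 37×65 posts with 8 short bars between them — a ladder. Adjacent rungs sit at z = 153 and z = 407, so the spacing is 407 − 153 = 254 mm.


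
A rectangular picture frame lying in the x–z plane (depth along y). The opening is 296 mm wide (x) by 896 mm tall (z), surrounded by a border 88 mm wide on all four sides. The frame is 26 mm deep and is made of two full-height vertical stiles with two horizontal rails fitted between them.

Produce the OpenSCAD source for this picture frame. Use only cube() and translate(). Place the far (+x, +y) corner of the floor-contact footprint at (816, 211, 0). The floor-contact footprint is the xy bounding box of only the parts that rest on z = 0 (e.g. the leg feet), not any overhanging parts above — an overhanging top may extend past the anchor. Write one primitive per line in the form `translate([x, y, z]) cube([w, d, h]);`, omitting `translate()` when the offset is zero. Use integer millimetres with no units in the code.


translate([344, 185, 0]) cube([88, 26, 1072]);
translate([728, 185, 0]) cube([88, 26, 1072]);
translate([432, 185, 0]) cube([296, 26, 88]);
translate([432, 185, 984]) cube([296, 26, 88]);


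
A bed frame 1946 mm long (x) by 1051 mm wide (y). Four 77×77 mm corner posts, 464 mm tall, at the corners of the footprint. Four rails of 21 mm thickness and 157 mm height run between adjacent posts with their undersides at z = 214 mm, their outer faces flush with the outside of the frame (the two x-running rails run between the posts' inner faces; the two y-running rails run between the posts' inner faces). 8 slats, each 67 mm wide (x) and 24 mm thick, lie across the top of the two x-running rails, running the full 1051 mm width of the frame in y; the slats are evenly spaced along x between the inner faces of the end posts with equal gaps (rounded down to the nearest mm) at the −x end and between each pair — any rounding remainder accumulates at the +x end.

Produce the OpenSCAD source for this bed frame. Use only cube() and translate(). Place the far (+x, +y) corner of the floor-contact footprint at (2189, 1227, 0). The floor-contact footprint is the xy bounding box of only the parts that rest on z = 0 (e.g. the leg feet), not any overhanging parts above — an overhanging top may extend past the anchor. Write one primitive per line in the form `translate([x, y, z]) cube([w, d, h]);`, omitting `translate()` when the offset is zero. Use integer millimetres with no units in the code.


translate([243, 176, 0]) cube([77, 77, 464]);
translate([243, 1150, 0]) cube([77, 77, 464]);
translate([2112, 176, 0]) cube([77, 77, 464]);
translate([2112, 1150, 0]) cube([77, 77, 464]);
translate([320, 176, 214]) cube([1792, 21, 157]);
translate([320, 1206, 214]) cube([1792, 21, 157]);
translate([243, 253, 214]) cube([21, 897, 157]);
translate([2168, 253, 214]) cube([21, 897, 157]);
translate([459, 176, 371]) cube([67, 1051, 24]);
translate([665, 176, 371]) cube([67, 1051, 24]);
translate([871, 176, 371]) cube([67, 1051, 24]);
translate([1077, 176, 371]) cube([67, 1051, 24]);
translate([1283, 176, 371]) cube([67, 1051, 24]);
translate([1489, 176, 371]) cube([67, 1051, 24]);
translate([1695, 176, 371]) cube([67, 1051, 24]);
translate([1901, 176, 371]) cube([67, 1051, 24]);


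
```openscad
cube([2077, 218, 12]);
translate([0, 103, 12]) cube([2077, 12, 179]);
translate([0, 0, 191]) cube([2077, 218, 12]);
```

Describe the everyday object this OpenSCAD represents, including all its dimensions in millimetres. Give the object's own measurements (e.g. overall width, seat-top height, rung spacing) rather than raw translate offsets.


An I-beam lying along x, 2077 mm long. Overall section height 203 mm. Two flanges 218 mm wide (y) and 12 mm thick, one on the floor and one at the top; a web 12 mm thick runs between them, centred on the flange width.


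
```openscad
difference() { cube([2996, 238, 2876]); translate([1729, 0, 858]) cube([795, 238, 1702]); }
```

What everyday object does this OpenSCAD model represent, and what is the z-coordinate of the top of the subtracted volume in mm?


A wall with a window opening. The window head height is 2560 mm.

A wall with a rectangular opening subtracted — a window. Sill at z = 858, opening 1702 mm tall, so the head is at 858 + 1702 = 2560 mm.


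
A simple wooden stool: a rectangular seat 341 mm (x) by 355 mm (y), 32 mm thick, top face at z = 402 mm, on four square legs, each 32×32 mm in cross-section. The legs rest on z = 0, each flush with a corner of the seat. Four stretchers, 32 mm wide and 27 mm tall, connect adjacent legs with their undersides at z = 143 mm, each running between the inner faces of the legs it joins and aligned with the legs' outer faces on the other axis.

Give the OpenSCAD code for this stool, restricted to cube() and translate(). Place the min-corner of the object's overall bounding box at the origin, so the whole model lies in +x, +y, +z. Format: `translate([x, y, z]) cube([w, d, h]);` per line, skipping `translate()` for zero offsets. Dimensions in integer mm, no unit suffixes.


translate([0, 0, 370]) cube([341, 355, 32]);
cube([32, 32, 370]);
translate([309, 0, 0]) cube([32, 32, 370]);
translate([0, 323, 0]) cube([32, 32, 370]);
translate([309, 323, 0]) cube([32, 32, 370]);
translate([32, 0, 143]) cube([277, 32, 27]);
translate([32, 323, 143]) cube([277, 32, 27]);
translate([0, 32, 143]) cube([32, 291, 27]);
translate([309, 32, 143]) cube([32, 291, 27]);


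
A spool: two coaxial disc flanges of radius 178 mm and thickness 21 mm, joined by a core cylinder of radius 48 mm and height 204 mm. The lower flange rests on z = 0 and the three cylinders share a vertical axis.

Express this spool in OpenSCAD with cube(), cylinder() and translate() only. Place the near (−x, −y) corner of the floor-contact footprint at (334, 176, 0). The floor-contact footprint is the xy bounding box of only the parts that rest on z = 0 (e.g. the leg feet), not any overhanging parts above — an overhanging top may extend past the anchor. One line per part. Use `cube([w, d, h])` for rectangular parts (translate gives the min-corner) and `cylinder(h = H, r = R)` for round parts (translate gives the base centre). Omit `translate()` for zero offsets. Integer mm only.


translate([512, 354, 0]) cylinder(h = 21, r = 178);
translate([512, 354, 21]) cylinder(h = 204, r = 48);
translate([512, 354, 225]) cylinder(h = 21, r = 178);


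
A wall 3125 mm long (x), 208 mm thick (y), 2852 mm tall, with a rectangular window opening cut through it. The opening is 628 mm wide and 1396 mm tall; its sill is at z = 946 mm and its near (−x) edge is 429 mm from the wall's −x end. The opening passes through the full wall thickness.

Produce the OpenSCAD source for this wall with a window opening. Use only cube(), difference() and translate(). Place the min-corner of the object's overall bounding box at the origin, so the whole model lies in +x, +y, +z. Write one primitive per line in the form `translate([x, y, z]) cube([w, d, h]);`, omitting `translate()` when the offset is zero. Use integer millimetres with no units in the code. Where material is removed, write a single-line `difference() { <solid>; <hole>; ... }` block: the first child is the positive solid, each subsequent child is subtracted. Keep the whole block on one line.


difference() { cube([3125, 208, 2852]); translate([429, 0, 946]) cube([628, 208, 1396]); }


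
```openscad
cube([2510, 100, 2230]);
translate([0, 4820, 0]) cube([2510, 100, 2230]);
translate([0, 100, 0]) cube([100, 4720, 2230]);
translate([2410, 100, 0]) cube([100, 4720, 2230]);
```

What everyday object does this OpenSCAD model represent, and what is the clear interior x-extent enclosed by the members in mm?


A house (or room) frame. The interior width is 2310 mm.

Four 2230 mm walls enclosing a rectangle with no floor or roof — a room or house frame. Outside width is 2510 mm and wall thickness is 100 mm, so the interior width is 2510 − 2 × 100 = 2310 mm.


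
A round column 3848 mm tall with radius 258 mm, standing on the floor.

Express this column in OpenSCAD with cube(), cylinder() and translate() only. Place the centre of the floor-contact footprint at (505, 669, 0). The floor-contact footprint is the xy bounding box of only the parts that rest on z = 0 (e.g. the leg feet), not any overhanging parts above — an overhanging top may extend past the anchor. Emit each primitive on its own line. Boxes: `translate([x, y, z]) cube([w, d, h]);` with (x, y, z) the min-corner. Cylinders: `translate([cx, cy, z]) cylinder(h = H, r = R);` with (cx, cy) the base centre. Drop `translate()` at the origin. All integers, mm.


translate([505, 669, 0]) cylinder(h = 3848, r = 258);


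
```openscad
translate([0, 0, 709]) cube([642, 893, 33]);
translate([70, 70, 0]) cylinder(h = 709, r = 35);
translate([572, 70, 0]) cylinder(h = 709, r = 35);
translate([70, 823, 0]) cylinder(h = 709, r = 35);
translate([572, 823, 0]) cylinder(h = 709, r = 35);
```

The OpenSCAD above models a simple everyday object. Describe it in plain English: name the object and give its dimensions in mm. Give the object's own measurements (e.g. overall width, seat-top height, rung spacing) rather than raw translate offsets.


A table: top 642 mm (x) × 893 mm (y), 33 mm thick, upper face at z = 742 mm, on four round legs of 70 mm diameter, each leg's bounding box inset 35 mm from the nearest pair of top edges from z = 0 to the bottom of the top.


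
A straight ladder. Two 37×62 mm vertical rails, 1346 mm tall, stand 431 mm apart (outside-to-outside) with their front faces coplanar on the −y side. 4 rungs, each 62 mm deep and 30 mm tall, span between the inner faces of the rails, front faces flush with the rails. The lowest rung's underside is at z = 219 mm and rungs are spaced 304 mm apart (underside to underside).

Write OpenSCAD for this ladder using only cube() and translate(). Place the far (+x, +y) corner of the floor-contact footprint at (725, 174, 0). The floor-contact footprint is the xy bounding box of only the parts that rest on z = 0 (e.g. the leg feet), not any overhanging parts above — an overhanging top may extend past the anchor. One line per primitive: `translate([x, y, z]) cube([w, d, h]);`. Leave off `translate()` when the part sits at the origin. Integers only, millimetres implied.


// rung span = 431 - 2*37 = 357
// rung[k] z = 219 + k*304
translate([294, 112, 0]) cube([37, 62, 1346]);
translate([688, 112, 0]) cube([37, 62, 1346]);
translate([331, 112, 219]) cube([357, 62, 30]);
translate([331, 112, 523]) cube([357, 62, 30]);
translate([331, 112, 827]) cube([357, 62, 30]);
translate([331, 112, 1131]) cube([357, 62, 30]);


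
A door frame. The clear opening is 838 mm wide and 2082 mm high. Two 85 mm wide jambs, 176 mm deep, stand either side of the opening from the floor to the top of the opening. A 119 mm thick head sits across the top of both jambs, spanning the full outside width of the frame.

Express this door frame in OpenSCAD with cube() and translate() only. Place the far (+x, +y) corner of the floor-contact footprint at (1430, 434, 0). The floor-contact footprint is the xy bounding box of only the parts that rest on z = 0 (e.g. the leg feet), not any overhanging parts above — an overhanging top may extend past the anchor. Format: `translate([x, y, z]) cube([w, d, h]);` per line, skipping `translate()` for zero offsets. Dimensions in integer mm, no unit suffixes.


translate([422, 258, 0]) cube([85, 176, 2082]);
translate([1345, 258, 0]) cube([85, 176, 2082]);
translate([422, 258, 2082]) cube([1008, 176, 119]);


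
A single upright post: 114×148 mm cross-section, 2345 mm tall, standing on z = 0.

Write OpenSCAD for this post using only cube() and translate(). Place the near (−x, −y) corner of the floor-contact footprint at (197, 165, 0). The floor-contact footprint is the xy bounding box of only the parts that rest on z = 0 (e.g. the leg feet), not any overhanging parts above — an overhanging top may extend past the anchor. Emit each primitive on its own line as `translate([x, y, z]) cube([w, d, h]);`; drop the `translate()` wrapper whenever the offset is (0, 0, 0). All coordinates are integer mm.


translate([197, 165, 0]) cube([114, 148, 2345]);


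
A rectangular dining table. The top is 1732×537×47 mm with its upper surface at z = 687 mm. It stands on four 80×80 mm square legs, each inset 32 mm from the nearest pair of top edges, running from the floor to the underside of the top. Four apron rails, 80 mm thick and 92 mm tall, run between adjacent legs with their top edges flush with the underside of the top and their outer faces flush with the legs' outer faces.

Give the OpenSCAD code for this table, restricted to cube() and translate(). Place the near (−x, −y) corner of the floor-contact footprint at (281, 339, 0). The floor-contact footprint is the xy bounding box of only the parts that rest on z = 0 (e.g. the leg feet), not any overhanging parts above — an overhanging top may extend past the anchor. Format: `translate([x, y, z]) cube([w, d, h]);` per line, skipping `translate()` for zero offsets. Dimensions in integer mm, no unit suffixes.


translate([249, 307, 640]) cube([1732, 537, 47]);
translate([281, 339, 0]) cube([80, 80, 640]);
translate([1869, 339, 0]) cube([80, 80, 640]);
translate([281, 732, 0]) cube([80, 80, 640]);
translate([1869, 732, 0]) cube([80, 80, 640]);
translate([361, 339, 548]) cube([1508, 80, 92]);
translate([361, 732, 548]) cube([1508, 80, 92]);
translate([281, 419, 548]) cube([80, 313, 92]);
translate([1869, 419, 548]) cube([80, 313, 92]);


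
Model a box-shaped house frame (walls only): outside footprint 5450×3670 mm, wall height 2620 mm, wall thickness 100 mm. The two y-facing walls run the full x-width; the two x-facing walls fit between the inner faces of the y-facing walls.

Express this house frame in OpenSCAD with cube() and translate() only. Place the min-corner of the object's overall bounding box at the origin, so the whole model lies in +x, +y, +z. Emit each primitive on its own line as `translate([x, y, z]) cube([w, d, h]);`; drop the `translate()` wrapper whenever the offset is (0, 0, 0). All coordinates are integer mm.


cube([5450, 100, 2620]);
translate([0, 3570, 0]) cube([5450, 100, 2620]);
translate([0, 100, 0]) cube([100, 3470, 2620]);
translate([5350, 100, 0]) cube([100, 3470, 2620]);


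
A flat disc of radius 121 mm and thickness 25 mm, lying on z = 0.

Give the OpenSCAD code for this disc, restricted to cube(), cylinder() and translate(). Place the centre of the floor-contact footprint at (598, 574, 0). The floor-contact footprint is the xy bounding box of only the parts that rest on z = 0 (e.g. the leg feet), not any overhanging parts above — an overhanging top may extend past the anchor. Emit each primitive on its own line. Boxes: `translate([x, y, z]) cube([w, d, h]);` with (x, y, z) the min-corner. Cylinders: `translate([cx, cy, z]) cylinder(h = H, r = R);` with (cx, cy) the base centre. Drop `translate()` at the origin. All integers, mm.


translate([598, 574, 0]) cylinder(h = 25, r = 121);


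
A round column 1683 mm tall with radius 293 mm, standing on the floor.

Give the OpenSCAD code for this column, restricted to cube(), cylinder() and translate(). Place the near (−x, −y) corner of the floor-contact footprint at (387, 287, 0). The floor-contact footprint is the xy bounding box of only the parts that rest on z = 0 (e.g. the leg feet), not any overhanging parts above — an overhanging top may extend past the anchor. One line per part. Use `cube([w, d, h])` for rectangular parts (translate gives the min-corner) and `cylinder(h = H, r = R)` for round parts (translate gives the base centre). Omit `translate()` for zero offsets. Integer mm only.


translate([680, 580, 0]) cylinder(h = 1683, r = 293);


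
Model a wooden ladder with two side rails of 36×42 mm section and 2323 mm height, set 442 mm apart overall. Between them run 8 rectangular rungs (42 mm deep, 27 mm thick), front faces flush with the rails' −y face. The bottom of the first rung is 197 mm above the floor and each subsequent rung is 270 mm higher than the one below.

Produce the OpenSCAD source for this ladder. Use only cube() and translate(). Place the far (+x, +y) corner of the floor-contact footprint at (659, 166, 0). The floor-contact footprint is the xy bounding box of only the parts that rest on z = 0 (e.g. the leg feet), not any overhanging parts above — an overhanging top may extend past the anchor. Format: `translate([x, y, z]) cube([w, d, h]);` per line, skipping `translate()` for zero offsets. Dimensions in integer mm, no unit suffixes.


translate([217, 124, 0]) cube([36, 42, 2323]);
translate([623, 124, 0]) cube([36, 42, 2323]);
translate([253, 124, 197]) cube([370, 42, 27]);
translate([253, 124, 467]) cube([370, 42, 27]);
translate([253, 124, 737]) cube([370, 42, 27]);
translate([253, 124, 1007]) cube([370, 42, 27]);
translate([253, 124, 1277]) cube([370, 42, 27]);
translate([253, 124, 1547]) cube([370, 42, 27]);
translate([253, 124, 1817]) cube([370, 42, 27]);
translate([253, 124, 2087]) cube([370, 42, 27]);


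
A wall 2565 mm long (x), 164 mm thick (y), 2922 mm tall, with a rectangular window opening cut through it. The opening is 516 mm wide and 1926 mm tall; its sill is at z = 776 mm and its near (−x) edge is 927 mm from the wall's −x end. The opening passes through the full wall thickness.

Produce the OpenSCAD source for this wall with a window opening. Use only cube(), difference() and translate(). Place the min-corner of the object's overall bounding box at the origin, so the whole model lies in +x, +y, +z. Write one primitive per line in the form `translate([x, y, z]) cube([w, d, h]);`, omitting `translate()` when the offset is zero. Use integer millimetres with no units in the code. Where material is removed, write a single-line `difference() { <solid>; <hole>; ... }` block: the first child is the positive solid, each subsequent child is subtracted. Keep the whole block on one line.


difference() { cube([2565, 164, 2922]); translate([927, 0, 776]) cube([516, 164, 1926]); }


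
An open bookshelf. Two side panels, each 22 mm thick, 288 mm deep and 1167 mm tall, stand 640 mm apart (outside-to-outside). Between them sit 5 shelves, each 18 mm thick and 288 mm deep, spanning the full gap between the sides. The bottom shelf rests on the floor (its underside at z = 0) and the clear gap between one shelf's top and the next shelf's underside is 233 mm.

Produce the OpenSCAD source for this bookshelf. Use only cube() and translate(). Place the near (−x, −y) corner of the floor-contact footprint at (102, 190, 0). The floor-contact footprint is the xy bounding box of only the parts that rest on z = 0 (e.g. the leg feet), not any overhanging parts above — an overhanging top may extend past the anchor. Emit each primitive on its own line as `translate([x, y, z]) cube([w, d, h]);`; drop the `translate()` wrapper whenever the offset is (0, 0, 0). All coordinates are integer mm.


translate([102, 190, 0]) cube([22, 288, 1167]);
translate([720, 190, 0]) cube([22, 288, 1167]);
translate([124, 190, 0]) cube([596, 288, 18]);
translate([124, 190, 251]) cube([596, 288, 18]);
translate([124, 190, 502]) cube([596, 288, 18]);
translate([124, 190, 753]) cube([596, 288, 18]);
translate([124, 190, 1004]) cube([596, 288, 18]);


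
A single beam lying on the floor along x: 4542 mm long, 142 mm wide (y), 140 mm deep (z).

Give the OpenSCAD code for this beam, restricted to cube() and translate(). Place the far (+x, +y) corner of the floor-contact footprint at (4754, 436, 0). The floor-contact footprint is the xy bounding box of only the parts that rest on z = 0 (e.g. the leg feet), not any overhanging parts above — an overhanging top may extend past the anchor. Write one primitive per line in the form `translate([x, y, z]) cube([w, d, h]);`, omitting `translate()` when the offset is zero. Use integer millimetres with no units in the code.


translate([212, 294, 0]) cube([4542, 142, 140]);


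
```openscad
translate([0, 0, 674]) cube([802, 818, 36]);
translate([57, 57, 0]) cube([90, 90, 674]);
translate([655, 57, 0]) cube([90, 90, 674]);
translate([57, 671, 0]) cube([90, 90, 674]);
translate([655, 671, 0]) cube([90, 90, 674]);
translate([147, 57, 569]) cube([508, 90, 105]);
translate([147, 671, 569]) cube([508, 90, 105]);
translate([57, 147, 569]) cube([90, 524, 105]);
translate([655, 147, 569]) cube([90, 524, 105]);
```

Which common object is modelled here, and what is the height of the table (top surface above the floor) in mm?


A table. The table height is 710 mm.

A 802×818×36 slab sits at z = 674 on four 90 mm square posts — a table. The top surface is at 674 + 36 = 710 mm.


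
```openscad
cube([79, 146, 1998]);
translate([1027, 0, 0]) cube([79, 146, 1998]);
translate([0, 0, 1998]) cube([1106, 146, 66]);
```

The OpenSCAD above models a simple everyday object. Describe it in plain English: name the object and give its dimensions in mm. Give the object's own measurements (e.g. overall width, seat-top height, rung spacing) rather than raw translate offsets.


A door frame. The clear opening is 948 mm wide and 1998 mm high. Two 79 mm wide jambs, 146 mm deep, stand either side of the opening from the floor to the top of the opening. A 66 mm thick head sits across the top of both jambs, spanning the full outside width of the frame.


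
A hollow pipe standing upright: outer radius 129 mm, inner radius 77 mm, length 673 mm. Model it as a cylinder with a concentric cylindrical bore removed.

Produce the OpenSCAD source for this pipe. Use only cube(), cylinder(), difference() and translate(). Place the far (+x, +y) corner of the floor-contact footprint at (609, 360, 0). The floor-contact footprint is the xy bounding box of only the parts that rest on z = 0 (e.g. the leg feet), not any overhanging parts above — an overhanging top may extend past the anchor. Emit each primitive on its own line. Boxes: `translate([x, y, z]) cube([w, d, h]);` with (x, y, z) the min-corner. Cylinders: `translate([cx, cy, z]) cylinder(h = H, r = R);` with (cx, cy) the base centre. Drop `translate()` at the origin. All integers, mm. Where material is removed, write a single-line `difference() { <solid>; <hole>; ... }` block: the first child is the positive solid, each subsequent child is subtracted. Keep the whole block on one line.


difference() { translate([480, 231, 0]) cylinder(h = 673, r = 129); translate([480, 231, 0]) cylinder(h = 673, r = 77); }


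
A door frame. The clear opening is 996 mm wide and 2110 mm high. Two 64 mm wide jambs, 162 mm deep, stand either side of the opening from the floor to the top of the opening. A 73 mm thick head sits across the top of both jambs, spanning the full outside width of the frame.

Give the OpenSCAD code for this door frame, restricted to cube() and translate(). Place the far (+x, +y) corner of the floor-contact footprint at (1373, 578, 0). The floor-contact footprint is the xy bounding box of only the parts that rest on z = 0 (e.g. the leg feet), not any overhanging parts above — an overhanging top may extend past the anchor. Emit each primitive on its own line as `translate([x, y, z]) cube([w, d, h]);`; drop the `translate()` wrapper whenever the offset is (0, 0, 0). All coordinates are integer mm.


translate([249, 416, 0]) cube([64, 162, 2110]);
translate([1309, 416, 0]) cube([64, 162, 2110]);
translate([249, 416, 2110]) cube([1124, 162, 73]);


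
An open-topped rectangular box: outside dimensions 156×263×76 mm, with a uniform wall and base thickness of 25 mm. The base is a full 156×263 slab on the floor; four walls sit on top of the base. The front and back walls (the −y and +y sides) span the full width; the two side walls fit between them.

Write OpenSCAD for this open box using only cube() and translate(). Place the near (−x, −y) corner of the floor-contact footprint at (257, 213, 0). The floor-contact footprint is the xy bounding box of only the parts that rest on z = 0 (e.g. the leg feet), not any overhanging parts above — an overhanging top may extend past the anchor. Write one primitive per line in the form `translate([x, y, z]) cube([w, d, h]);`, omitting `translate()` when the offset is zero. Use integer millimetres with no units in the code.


translate([257, 213, 0]) cube([156, 263, 25]);
translate([257, 213, 25]) cube([156, 25, 51]);
translate([257, 451, 25]) cube([156, 25, 51]);
translate([257, 238, 25]) cube([25, 213, 51]);
translate([388, 238, 25]) cube([25, 213, 51]);


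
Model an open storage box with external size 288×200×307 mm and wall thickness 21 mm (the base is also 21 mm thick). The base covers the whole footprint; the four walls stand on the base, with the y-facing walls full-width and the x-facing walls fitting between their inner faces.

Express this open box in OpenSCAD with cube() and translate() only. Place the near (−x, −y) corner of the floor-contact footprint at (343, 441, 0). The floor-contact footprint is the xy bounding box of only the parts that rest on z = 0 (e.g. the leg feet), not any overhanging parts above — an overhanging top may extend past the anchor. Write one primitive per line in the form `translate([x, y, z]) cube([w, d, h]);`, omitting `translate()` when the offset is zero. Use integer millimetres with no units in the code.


translate([343, 441, 0]) cube([288, 200, 21]);
translate([343, 441, 21]) cube([288, 21, 286]);
translate([343, 620, 21]) cube([288, 21, 286]);
translate([343, 462, 21]) cube([21, 158, 286]);
translate([610, 462, 21]) cube([21, 158, 286]);


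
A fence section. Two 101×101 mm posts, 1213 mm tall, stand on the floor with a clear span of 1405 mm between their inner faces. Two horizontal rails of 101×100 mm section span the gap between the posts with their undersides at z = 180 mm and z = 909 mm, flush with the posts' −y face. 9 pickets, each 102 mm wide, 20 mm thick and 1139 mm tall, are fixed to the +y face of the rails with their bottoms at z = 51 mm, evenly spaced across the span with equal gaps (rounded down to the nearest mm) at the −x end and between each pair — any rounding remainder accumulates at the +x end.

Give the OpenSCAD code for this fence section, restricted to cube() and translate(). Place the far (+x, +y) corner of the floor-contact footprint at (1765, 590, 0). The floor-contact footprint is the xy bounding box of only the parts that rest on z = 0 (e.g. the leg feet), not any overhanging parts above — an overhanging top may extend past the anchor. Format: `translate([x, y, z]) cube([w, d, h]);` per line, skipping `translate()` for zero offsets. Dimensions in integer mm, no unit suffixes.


translate([158, 489, 0]) cube([101, 101, 1213]);
translate([1664, 489, 0]) cube([101, 101, 1213]);
translate([259, 489, 180]) cube([1405, 101, 100]);
translate([259, 489, 909]) cube([1405, 101, 100]);
translate([307, 590, 51]) cube([102, 20, 1139]);
translate([457, 590, 51]) cube([102, 20, 1139]);
translate([607, 590, 51]) cube([102, 20, 1139]);
translate([757, 590, 51]) cube([102, 20, 1139]);
translate([907, 590, 51]) cube([102, 20, 1139]);
translate([1057, 590, 51]) cube([102, 20, 1139]);
translate([1207, 590, 51]) cube([102, 20, 1139]);
translate([1357, 590, 51]) cube([102, 20, 1139]);
translate([1507, 590, 51]) cube([102, 20, 1139]);


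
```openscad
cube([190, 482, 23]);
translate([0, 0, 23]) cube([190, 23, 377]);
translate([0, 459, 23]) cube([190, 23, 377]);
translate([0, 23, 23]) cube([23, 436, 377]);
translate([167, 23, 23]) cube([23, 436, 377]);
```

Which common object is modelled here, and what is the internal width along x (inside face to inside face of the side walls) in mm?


An open box. The internal width is 144 mm.

A 190×482 base slab with four walls standing on it — an open box. The base is 190 mm wide and the walls are 23 mm thick, so the internal width is 190 − 2 × 23 = 144 mm.


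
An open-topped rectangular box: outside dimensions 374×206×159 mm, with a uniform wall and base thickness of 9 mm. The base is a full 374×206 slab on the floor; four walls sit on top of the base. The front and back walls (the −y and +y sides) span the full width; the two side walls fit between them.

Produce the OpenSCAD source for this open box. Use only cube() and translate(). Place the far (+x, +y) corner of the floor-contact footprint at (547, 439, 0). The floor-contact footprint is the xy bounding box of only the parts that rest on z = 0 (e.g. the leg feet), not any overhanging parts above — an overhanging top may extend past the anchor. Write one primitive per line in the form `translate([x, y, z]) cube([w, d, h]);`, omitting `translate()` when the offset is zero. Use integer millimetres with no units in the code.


translate([173, 233, 0]) cube([374, 206, 9]);
translate([173, 233, 9]) cube([374, 9, 150]);
translate([173, 430, 9]) cube([374, 9, 150]);
translate([173, 242, 9]) cube([9, 188, 150]);
translate([538, 242, 9]) cube([9, 188, 150]);


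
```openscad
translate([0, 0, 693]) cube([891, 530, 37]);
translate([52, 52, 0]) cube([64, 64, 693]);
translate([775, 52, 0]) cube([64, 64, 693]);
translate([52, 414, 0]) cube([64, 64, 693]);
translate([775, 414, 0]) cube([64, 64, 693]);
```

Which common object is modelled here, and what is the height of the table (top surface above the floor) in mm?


A table. The table height is 730 mm.

A 891×530×37 slab sits at z = 693 on four 64 mm square posts — a table. The top surface is at 693 + 37 = 730 mm.


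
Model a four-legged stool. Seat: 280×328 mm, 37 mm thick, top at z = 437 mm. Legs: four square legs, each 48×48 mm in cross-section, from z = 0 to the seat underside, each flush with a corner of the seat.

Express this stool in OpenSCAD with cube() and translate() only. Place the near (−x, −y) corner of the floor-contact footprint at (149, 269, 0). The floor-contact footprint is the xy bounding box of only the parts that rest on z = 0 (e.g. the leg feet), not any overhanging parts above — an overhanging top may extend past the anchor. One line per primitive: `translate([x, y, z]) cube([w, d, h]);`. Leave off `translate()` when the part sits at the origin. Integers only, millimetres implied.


translate([149, 269, 400]) cube([280, 328, 37]);
translate([149, 269, 0]) cube([48, 48, 400]);
translate([381, 269, 0]) cube([48, 48, 400]);
translate([149, 549, 0]) cube([48, 48, 400]);
translate([381, 549, 0]) cube([48, 48, 400]);


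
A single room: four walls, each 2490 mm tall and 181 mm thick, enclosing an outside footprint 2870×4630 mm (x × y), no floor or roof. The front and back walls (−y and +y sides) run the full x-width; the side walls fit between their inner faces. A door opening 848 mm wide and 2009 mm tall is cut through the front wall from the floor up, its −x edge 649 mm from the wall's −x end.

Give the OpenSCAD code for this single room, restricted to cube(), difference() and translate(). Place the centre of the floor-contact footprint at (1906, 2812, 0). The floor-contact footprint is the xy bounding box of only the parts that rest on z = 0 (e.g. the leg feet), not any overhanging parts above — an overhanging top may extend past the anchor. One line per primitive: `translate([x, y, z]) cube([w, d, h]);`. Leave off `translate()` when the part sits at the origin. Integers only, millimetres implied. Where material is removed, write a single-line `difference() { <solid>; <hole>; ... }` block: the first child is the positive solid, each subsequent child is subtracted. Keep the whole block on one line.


difference() { translate([471, 497, 0]) cube([2870, 181, 2490]); translate([1120, 497, 0]) cube([848, 181, 2009]); }
translate([471, 4946, 0]) cube([2870, 181, 2490]);
translate([471, 678, 0]) cube([181, 4268, 2490]);
translate([3160, 678, 0]) cube([181, 4268, 2490]);


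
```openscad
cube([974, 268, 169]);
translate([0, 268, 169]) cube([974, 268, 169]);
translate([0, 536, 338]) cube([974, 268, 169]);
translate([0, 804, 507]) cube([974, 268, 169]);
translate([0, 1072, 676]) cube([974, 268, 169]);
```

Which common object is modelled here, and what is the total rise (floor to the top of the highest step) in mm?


A staircase. The total rise is 845 mm.

5 identical blocks, each offset up and back from the previous — a staircase. Each step is 169 mm tall and there are 5 of them, so the total rise is 5 × 169 = 845 mm.


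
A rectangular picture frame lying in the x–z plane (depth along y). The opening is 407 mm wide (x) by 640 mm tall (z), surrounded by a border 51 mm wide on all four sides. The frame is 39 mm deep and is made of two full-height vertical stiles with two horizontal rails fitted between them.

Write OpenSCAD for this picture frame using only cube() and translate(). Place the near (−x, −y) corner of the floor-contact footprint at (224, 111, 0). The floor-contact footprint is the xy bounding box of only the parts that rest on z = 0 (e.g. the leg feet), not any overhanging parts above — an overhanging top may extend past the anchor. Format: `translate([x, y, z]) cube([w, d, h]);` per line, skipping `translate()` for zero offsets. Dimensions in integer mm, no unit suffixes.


translate([224, 111, 0]) cube([51, 39, 742]);
translate([682, 111, 0]) cube([51, 39, 742]);
translate([275, 111, 0]) cube([407, 39, 51]);
translate([275, 111, 691]) cube([407, 39, 51]);


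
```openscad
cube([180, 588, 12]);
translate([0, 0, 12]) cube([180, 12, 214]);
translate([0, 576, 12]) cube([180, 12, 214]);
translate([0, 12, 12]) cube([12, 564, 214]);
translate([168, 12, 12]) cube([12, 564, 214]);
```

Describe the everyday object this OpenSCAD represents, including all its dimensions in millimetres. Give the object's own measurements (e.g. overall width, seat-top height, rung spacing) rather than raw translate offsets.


An open-topped rectangular box: outside dimensions 180×588×226 mm, with a uniform wall and base thickness of 12 mm. The base is a full 180×588 slab on the floor; four walls sit on top of the base. The front and back walls (the −y and +y sides) span the full width; the two side walls fit between them.


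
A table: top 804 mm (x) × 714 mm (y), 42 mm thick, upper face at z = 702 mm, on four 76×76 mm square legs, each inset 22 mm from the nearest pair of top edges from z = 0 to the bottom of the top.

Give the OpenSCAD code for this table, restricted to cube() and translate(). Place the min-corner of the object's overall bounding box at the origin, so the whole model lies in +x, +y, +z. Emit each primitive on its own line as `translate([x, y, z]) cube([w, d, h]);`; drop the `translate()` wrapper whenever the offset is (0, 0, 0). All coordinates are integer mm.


// leg_h = 702 - 42 = 660
translate([0, 0, 660]) cube([804, 714, 42]);
translate([22, 22, 0]) cube([76, 76, 660]);
translate([706, 22, 0]) cube([76, 76, 660]);
translate([22, 616, 0]) cube([76, 76, 660]);
translate([706, 616, 0]) cube([76, 76, 660]);


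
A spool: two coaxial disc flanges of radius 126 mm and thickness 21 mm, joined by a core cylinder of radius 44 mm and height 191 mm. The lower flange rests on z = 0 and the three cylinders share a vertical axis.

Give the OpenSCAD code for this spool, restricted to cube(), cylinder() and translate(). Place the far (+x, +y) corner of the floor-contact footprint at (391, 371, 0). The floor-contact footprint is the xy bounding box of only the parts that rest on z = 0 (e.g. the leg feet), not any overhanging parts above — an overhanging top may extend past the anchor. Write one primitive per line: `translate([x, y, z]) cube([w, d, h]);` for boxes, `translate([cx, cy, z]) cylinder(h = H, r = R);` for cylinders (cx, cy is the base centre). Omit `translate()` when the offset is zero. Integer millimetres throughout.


translate([265, 245, 0]) cylinder(h = 21, r = 126);
translate([265, 245, 21]) cylinder(h = 191, r = 44);
translate([265, 245, 212]) cylinder(h = 21, r = 126);


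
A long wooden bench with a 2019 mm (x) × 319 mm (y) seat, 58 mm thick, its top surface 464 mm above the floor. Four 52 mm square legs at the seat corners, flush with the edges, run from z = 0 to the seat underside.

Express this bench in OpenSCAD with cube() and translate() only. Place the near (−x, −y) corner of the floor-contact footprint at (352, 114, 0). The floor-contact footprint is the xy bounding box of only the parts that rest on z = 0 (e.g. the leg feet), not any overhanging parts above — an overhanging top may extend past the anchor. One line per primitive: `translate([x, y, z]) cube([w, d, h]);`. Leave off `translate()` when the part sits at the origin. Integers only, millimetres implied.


translate([352, 114, 406]) cube([2019, 319, 58]);
translate([352, 114, 0]) cube([52, 52, 406]);
translate([352, 381, 0]) cube([52, 52, 406]);
translate([2319, 114, 0]) cube([52, 52, 406]);
translate([2319, 381, 0]) cube([52, 52, 406]);


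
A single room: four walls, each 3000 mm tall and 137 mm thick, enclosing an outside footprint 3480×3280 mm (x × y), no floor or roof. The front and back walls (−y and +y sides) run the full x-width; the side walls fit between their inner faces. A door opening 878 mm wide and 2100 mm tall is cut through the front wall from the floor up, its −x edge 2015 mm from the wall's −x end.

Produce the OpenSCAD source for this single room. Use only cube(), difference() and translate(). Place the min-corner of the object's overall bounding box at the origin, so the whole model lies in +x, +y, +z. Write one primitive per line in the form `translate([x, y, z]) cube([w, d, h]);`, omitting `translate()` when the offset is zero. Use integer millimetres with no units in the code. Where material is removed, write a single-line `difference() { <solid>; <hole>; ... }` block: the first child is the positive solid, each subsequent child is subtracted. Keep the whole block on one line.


difference() { cube([3480, 137, 3000]); translate([2015, 0, 0]) cube([878, 137, 2100]); }
translate([0, 3143, 0]) cube([3480, 137, 3000]);
translate([0, 137, 0]) cube([137, 3006, 3000]);
translate([3343, 137, 0]) cube([137, 3006, 3000]);
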